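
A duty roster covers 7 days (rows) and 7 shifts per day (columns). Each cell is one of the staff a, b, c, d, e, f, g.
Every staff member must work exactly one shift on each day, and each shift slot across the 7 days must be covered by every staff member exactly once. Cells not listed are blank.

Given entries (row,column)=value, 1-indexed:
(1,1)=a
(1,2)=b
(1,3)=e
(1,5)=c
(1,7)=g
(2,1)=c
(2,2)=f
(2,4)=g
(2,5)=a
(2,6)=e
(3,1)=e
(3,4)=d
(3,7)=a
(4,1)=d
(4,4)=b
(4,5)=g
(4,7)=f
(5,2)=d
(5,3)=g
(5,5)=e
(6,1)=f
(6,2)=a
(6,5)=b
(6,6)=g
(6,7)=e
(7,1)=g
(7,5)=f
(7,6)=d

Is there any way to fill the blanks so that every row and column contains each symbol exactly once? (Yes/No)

Day 3, shift 5: day 3 together with shift 5 already contain {a, b, c, d, e, f, g} — every symbol — so nothing can go there. The grid has no valid completion.

No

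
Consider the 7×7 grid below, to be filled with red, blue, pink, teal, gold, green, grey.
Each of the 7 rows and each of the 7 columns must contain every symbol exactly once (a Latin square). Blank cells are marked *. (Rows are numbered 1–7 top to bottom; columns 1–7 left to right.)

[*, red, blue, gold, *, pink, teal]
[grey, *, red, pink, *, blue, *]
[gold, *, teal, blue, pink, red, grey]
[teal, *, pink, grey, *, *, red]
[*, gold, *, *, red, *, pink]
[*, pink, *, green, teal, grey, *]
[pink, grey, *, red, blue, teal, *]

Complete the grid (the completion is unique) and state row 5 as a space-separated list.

Row 5, column 4: row 5 has {red, pink, gold} and column 4 has {red, blue, pink, gold, green, grey}, leaving only teal.
Row 5, column 6: row 5 has {red, pink, teal, gold} and column 6 has {red, blue, pink, teal, grey}, leaving only green.
Row 5, column 1: row 5 has {red, pink, teal, gold, green} and column 1 has {pink, teal, gold, grey}, leaving only blue.
Row 5, column 3: row 5 has {red, blue, pink, teal, gold, green} and column 3 has {red, blue, pink, teal}, leaving only grey.
So row 5 reads: blue gold grey teal red green pink.

blue gold grey teal red green pink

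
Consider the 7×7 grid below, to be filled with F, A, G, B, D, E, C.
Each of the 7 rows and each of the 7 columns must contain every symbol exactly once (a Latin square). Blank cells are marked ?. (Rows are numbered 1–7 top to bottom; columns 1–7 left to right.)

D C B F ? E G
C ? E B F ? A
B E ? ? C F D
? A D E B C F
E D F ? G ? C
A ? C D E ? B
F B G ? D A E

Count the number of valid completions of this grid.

Row 1, column 5: eliminating its row and column leaves {A}.
Row 2, column 2: eliminating its row and column leaves {G}.
Row 2, column 6: eliminating its row and column leaves {G, D}.
Row 3, column 3: eliminating its row and column leaves {A}.
Row 3, column 4: eliminating its row and column leaves {A, G}.
Row 4, column 1: eliminating its row and column leaves {G}.
Row 5, column 4: eliminating its row and column leaves {A}.
Row 5, column 6: eliminating its row and column leaves {B}.
Row 6, column 2: eliminating its row and column leaves {F, G}.
Row 6, column 6: eliminating its row and column leaves {G}.
Row 7, column 4: eliminating its row and column leaves {C}.
Only one assignment across all blanks avoids any row or column repeat, giving 1 completion.

1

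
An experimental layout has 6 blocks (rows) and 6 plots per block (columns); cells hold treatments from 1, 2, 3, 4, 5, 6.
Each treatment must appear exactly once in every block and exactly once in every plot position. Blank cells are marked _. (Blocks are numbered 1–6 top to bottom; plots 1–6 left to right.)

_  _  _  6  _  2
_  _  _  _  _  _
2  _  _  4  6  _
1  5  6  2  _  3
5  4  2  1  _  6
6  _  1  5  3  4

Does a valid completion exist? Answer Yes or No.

No

Block 5, plot 5: block 5 together with plot 5 already contain {1, 2, 3, 4, 5, 6} — every symbol — so nothing can go there. The grid has no valid completion.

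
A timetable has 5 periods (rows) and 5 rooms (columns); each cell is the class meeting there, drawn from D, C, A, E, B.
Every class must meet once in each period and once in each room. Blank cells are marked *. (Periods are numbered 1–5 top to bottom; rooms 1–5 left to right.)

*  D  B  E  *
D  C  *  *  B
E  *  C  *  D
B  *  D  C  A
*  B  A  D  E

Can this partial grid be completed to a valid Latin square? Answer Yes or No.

Yes

No period or room among the givens repeats a symbol, and propagating forced cells runs into no contradiction.
One valid completion exists (for instance, A D B E C / D C E A B / E A C B D / B E D C A / C B A D E).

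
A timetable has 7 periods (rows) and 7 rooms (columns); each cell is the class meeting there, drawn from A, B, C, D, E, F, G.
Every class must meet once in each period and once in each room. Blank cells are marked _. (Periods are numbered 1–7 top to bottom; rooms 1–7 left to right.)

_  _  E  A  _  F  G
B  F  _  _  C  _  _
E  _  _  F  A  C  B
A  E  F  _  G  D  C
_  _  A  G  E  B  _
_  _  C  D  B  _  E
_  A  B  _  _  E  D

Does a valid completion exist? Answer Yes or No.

No period or room among the givens repeats a symbol, and propagating forced cells runs into no contradiction.
One valid completion exists (for instance, C B E A D F G / B F D E C G A / E D G F A C B / A E F B G D C / D C A G E B F / F G C D B A E / G A B C F E D).

Yes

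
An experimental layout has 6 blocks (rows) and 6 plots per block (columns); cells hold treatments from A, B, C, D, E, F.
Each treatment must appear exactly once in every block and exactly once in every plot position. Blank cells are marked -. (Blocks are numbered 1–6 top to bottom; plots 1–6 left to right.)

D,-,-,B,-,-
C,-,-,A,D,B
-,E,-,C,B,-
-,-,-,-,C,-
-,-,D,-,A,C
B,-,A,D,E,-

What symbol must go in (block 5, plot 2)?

Block 1, plot 5: block 1 has {B, D} and plot 5 has {A, B, C, D, E}, leaving only F.
Block 2, plot 2: block 2 has {A, B, C, D} and plot 2 has {E}, leaving only F.
Block 5 already has {A, C, D} and plot 2 already has {E, F}, so block 5, plot 2 must be B.

B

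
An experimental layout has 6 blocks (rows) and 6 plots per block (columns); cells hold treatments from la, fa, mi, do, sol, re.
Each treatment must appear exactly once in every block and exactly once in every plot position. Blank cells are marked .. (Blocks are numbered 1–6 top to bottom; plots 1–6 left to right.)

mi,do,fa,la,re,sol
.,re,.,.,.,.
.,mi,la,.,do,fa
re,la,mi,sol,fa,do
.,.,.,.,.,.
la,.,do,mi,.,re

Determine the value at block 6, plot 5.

Block 6 already has {la, mi, do, re} and plot 5 already has {fa, do, re}, so block 6, plot 5 must be sol.

sol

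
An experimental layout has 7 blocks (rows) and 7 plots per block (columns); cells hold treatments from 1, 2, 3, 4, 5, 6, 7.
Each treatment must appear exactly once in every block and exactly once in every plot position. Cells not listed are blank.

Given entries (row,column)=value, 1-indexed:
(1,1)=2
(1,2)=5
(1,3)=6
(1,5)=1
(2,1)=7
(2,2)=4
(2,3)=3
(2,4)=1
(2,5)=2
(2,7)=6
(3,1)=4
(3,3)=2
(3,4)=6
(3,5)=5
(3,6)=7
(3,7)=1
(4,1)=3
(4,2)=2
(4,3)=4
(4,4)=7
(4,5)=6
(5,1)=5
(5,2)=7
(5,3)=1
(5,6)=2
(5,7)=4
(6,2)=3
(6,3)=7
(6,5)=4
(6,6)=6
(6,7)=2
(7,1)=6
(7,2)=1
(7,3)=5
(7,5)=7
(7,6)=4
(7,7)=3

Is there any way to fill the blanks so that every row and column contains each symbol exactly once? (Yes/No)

No

Block 3, plot 2: block 3 together with plot 2 already contain {1, 2, 3, 4, 5, 6, 7} — every symbol — so nothing can go there. The grid has no valid completion.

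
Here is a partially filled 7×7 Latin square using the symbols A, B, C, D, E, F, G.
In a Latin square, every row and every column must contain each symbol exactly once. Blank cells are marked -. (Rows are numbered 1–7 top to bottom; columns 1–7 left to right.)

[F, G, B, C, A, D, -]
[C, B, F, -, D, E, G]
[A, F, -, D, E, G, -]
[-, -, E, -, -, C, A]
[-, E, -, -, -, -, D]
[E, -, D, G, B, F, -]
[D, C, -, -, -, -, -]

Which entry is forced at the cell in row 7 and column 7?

Row 1, column 7: row 1 has {A, B, C, D, F, G} and column 7 has {A, D, G}, leaving only E.
Row 2, column 4: row 2 has {B, C, D, E, F, G} and column 4 has {C, D, G}, leaving only A.
Row 3, column 3: row 3 has {A, D, E, F, G} and column 3 has {B, D, E, F}, leaving only C.
Row 3, column 7: row 3 has {A, C, D, E, F, G} and column 7 has {A, D, E, G}, leaving only B.
Row 7 already has {C, D} and column 7 already has {A, B, D, E, G}, so row 7, column 7 must be F.

F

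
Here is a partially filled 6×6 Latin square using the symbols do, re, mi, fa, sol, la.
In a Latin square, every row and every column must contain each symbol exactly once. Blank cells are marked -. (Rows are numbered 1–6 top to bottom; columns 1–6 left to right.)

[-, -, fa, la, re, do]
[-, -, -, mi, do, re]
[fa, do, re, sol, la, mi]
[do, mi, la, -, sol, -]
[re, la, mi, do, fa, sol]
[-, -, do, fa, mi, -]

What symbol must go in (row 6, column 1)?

Row 1, column 2: row 1 has {do, re, fa, la} and column 2 has {do, mi, la}, leaving only sol.
Row 1, column 1: row 1 has {do, re, fa, sol, la} and column 1 has {do, re, fa}, leaving only mi.
Row 2, column 2: row 2 has {do, re, mi} and column 2 has {do, mi, sol, la}, leaving only fa.
Row 2, column 3: row 2 has {do, re, mi, fa} and column 3 has {do, re, mi, fa, la}, leaving only sol.
Row 2, column 1: row 2 has {do, re, mi, fa, sol} and column 1 has {do, re, mi, fa}, leaving only la.
Row 6 already has {do, mi, fa} and column 1 already has {do, re, mi, fa, la}, so row 6, column 1 must be sol.

sol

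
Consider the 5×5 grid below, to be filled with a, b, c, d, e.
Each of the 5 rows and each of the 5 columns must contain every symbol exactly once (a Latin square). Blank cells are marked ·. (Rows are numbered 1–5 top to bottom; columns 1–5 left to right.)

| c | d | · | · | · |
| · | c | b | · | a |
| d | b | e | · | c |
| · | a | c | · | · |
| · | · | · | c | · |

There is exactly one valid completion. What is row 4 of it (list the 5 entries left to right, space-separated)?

Row 1, column 3: row 1 has {c, d} and column 3 has {b, c, e}, leaving only a.
Row 2, column 1: row 2 has {a, b, c} and column 1 has {c, d}, leaving only e.
Row 4, column 1: row 4 has {a, c} and column 1 has {c, d, e}, leaving only b.
Row 2, column 4: row 2 has {a, b, c, e} and column 4 has {c}, leaving only d.
Row 4, column 4: row 4 has {a, b, c} and column 4 has {c, d}, leaving only e.
Row 4, column 5: row 4 has {a, b, c, e} and column 5 has {a, c}, leaving only d.
So row 4 reads: b a c e d.

b a c e d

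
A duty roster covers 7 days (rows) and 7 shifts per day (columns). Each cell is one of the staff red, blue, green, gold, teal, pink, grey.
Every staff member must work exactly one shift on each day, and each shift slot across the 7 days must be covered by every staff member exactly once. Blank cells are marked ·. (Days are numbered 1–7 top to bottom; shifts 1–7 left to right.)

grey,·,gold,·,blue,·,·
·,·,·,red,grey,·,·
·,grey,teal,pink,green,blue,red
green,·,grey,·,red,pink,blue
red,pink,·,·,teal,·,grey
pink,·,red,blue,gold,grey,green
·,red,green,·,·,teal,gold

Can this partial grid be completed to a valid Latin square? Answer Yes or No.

Day 3, shift 1: day 3 has {red, blue, green, teal, pink, grey} and shift 1 has {red, green, pink, grey}, so it must be gold.
Day 5, shift 3: day 5 has {red, teal, pink, grey} and shift 3 has {red, green, gold, teal, grey}, so it must be blue.
Day 2, shift 3: day 2 has {red, grey} and shift 3 has {red, blue, green, gold, teal, grey}, so it must be pink.
Day 2, shift 7: day 2 has {red, pink, grey} and shift 7 has {red, blue, green, gold, grey}, so it must be teal.
Day 1, shift 7: day 1 has {blue, gold, grey} and shift 7 has {red, blue, green, gold, teal, grey}, so it must be pink.
Day 2, shift 1: day 2 has {red, teal, pink, grey} and shift 1 has {red, green, gold, pink, grey}, so it must be blue.
Now day 7, shift 1: day 7 together with shift 1 already contain {red, blue, green, gold, teal, pink, grey} — every symbol — so nothing can go there. The grid has no valid completion.

No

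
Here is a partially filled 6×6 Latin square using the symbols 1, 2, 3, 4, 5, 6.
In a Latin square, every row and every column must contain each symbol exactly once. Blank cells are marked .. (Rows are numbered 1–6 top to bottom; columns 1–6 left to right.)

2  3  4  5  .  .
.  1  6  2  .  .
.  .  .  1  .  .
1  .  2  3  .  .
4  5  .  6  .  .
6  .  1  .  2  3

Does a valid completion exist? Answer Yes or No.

Row 5, column 3: row 5 has {4, 5, 6} and column 3 has {1, 2, 4, 6}, so it must be 3.
Row 3, column 3: row 3 has {1} and column 3 has {1, 2, 3, 4, 6}, so it must be 5.
Row 3, column 1: row 3 has {1, 5} and column 1 has {1, 2, 4, 6}, so it must be 3.
Row 2, column 1: row 2 has {1, 2, 6} and column 1 has {1, 2, 3, 4, 6}, so it must be 5.
Row 2, column 6: row 2 has {1, 2, 5, 6} and column 6 has {3}, so it must be 4.
Row 2, column 5: row 2 has {1, 2, 4, 5, 6} and column 5 has {2}, so it must be 3.
Row 5, column 5: row 5 has {3, 4, 5, 6} and column 5 has {2, 3}, so it must be 1.
Row 1, column 5: row 1 has {2, 3, 4, 5} and column 5 has {1, 2, 3}, so it must be 6.
Row 1, column 6: row 1 has {2, 3, 4, 5, 6} and column 6 has {3, 4}, so it must be 1.
Row 3, column 5: row 3 has {1, 3, 5} and column 5 has {1, 2, 3, 6}, so it must be 4.
Row 4, column 5: row 4 has {1, 2, 3} and column 5 has {1, 2, 3, 4, 6}, so it must be 5.
Row 4, column 6: row 4 has {1, 2, 3, 5} and column 6 has {1, 3, 4}, so it must be 6.
Row 3, column 6: row 3 has {1, 3, 4, 5} and column 6 has {1, 3, 4, 6}, so it must be 2.
Now row 5, column 6: row 5 together with column 6 already contain {1, 2, 3, 4, 5, 6} — every symbol — so nothing can go there. The grid has no valid completion.

No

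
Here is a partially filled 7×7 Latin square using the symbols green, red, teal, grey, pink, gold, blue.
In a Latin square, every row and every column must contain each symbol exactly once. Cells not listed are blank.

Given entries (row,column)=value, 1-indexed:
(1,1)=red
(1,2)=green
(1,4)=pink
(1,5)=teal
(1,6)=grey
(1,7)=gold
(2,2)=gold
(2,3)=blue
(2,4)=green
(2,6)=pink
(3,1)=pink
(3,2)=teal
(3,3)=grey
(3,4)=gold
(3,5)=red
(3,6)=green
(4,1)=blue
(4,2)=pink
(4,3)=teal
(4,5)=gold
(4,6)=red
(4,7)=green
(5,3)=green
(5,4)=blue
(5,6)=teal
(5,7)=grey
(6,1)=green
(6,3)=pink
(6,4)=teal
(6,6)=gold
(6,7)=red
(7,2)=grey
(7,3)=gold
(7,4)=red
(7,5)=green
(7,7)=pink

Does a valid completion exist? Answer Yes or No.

Row 1, column 3: row 1 together with column 3 already contain {green, red, teal, grey, pink, gold, blue} — every symbol — so nothing can go there. The grid has no valid completion.

No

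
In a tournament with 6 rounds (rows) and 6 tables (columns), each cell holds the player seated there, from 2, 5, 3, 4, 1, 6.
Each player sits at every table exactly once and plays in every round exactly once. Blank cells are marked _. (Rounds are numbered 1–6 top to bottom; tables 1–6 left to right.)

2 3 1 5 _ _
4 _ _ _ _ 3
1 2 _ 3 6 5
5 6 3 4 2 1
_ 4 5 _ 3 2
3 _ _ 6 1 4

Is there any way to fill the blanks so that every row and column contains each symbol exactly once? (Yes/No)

Yes

No round or table among the givens repeats a symbol, and propagating forced cells runs into no contradiction.
One valid completion exists (for instance, 2 3 1 5 4 6 / 4 1 6 2 5 3 / 1 2 4 3 6 5 / 5 6 3 4 2 1 / 6 4 5 1 3 2 / 3 5 2 6 1 4).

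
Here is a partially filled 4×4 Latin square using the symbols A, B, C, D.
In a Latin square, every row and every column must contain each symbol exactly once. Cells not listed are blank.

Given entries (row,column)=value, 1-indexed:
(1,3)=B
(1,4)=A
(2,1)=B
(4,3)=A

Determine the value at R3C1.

Row 3, column 1 is narrowed to {A, C, D}.
If it were C, then row 4, column 1 would be left with no valid symbol.
If it were D, then row 4, column 1 would be left with no valid symbol.
So row 3, column 1 must be A.

A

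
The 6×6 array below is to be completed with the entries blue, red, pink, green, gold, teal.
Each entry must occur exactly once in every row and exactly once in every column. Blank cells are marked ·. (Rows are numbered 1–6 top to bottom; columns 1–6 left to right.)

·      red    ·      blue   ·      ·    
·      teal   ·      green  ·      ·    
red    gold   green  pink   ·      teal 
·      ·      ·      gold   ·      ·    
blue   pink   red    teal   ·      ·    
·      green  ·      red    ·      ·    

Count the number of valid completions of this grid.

30

Row 1, column 1: eliminating its row and column leaves {pink, green, gold, teal}.
Row 1, column 3: eliminating its row and column leaves {pink, gold, teal}.
Row 1, column 5: eliminating its row and column leaves {pink, green, gold, teal}.
Row 1, column 6: eliminating its row and column leaves {pink, green, gold}.
Row 2, column 1: eliminating its row and column leaves {pink, gold}.
Row 2, column 3: eliminating its row and column leaves {blue, pink, gold}.
Row 2, column 5: eliminating its row and column leaves {blue, red, pink, gold}.
Row 2, column 6: eliminating its row and column leaves {blue, red, pink, gold}.
Row 3, column 5: eliminating its row and column leaves {blue}.
Row 4, column 1: eliminating its row and column leaves {pink, green, teal}.
Row 4, column 2: eliminating its row and column leaves {blue}.
Row 4, column 3: eliminating its row and column leaves {blue, pink, teal}.
Row 4, column 5: eliminating its row and column leaves {blue, red, pink, green, teal}.
Row 4, column 6: eliminating its row and column leaves {blue, red, pink, green}.
Row 5, column 5: eliminating its row and column leaves {green, gold}.
Row 5, column 6: eliminating its row and column leaves {green, gold}.
Row 6, column 1: eliminating its row and column leaves {pink, gold, teal}.
Row 6, column 3: eliminating its row and column leaves {blue, pink, gold, teal}.
Row 6, column 5: eliminating its row and column leaves {blue, pink, gold, teal}.
Row 6, column 6: eliminating its row and column leaves {blue, pink, gold}.
Enumerating the assignments across these blanks that avoid any row or column repeat gives 30 completions.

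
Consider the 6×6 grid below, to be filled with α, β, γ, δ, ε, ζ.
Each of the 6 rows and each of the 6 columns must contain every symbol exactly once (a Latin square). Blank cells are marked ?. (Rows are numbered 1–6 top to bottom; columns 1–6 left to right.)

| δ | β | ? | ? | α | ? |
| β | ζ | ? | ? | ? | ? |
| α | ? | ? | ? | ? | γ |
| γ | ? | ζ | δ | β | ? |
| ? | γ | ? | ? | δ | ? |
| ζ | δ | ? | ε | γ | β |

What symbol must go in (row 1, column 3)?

ε

Row 2, column 5: row 2 has {β, ζ} and column 5 has {α, β, γ, δ}, leaving only ε.
Row 3, column 2: row 3 has {α, γ} and column 2 has {β, γ, δ, ζ}, leaving only ε.
Row 3, column 5: row 3 has {α, γ, ε} and column 5 has {α, β, γ, δ, ε}, leaving only ζ.
Row 3, column 4: row 3 has {α, γ, ε, ζ} and column 4 has {δ, ε}, leaving only β.
Row 3, column 3: row 3 has {α, β, γ, ε, ζ} and column 3 has {ζ}, leaving only δ.
Row 4, column 2: row 4 has {β, γ, δ, ζ} and column 2 has {β, γ, δ, ε, ζ}, leaving only α.
Row 4, column 6: row 4 has {α, β, γ, δ, ζ} and column 6 has {β, γ}, leaving only ε.
Row 1, column 6: row 1 has {α, β, δ} and column 6 has {β, γ, ε}, leaving only ζ.
Row 1, column 4: row 1 has {α, β, δ, ζ} and column 4 has {β, δ, ε}, leaving only γ.
Row 1 already has {α, β, γ, δ, ζ} and column 3 already has {δ, ζ}, so row 1, column 3 must be ε.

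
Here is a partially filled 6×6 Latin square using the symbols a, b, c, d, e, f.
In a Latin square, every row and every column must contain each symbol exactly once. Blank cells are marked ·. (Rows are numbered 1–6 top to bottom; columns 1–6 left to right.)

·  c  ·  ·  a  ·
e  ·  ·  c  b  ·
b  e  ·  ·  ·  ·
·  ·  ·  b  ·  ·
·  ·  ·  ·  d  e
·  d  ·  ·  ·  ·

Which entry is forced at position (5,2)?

b

Row 5, column 2 is narrowed to {a, b, f}.
If it were a, then row 4, column 2 would be left with no valid symbol.
If it were f, then row 4, column 2 would be left with no valid symbol.
So row 5, column 2 must be b.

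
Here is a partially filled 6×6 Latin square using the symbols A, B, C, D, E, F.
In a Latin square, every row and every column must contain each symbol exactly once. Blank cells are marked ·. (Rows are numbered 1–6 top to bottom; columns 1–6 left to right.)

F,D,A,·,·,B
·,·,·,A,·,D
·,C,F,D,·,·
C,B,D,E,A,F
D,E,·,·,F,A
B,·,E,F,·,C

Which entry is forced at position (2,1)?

E

Row 2 already has {A, D} and column 1 already has {B, C, D, F}, so row 2, column 1 must be E.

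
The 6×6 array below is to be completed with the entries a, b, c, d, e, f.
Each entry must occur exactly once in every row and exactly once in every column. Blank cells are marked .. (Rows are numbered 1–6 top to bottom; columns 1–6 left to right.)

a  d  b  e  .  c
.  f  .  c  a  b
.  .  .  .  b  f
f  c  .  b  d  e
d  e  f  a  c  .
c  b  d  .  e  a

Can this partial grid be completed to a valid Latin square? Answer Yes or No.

No

Row 5, column 6: row 5 together with column 6 already contain {a, b, c, d, e, f} — every symbol — so nothing can go there. The grid has no valid completion.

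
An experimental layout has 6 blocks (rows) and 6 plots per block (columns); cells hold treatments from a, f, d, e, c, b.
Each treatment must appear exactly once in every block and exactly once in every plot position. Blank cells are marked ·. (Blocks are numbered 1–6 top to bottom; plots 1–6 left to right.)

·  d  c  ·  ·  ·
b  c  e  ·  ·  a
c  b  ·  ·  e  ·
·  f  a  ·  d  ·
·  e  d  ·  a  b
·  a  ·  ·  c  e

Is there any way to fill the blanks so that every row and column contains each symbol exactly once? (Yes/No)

No block or plot among the givens repeats a symbol, and propagating forced cells runs into no contradiction.
One valid completion exists (for instance, a d c e b f / b c e d f a / c b f a e d / e f a b d c / f e d c a b / d a b f c e).

Yes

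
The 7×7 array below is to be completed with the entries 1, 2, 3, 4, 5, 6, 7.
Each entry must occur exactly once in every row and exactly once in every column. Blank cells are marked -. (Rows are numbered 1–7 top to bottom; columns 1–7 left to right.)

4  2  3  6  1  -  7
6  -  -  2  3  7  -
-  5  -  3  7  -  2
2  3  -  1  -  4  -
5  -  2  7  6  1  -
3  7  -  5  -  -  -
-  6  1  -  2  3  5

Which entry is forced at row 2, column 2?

Row 1, column 6: row 1 has {1, 2, 3, 4, 6, 7} and column 6 has {1, 3, 4, 7}, leaving only 5.
Row 3, column 1: row 3 has {2, 3, 5, 7} and column 1 has {2, 3, 4, 5, 6}, leaving only 1.
Row 3, column 6: row 3 has {1, 2, 3, 5, 7} and column 6 has {1, 3, 4, 5, 7}, leaving only 6.
Row 3, column 3: row 3 has {1, 2, 3, 5, 6, 7} and column 3 has {1, 2, 3}, leaving only 4.
Row 2, column 3: row 2 has {2, 3, 6, 7} and column 3 has {1, 2, 3, 4}, leaving only 5.
Row 4, column 5: row 4 has {1, 2, 3, 4} and column 5 has {1, 2, 3, 6, 7}, leaving only 5.
Row 4, column 7: row 4 has {1, 2, 3, 4, 5} and column 7 has {2, 5, 7}, leaving only 6.
Row 4, column 3: row 4 has {1, 2, 3, 4, 5, 6} and column 3 has {1, 2, 3, 4, 5}, leaving only 7.
Row 5, column 2: row 5 has {1, 2, 5, 6, 7} and column 2 has {2, 3, 5, 6, 7}, leaving only 4.
Row 2 already has {2, 3, 5, 6, 7} and column 2 already has {2, 3, 4, 5, 6, 7}, so row 2, column 2 must be 1.

1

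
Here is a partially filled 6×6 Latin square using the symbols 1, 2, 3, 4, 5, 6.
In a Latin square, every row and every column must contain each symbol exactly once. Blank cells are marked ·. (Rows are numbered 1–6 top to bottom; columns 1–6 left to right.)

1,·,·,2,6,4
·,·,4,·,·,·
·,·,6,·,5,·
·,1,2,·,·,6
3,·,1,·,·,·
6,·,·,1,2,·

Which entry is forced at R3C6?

1

Row 5, column 5: row 5 has {1, 3} and column 5 has {2, 5, 6}, leaving only 4.
Row 4, column 5: row 4 has {1, 2, 6} and column 5 has {2, 4, 5, 6}, leaving only 3.
Row 2, column 5: row 2 has {4} and column 5 has {2, 3, 4, 5, 6}, leaving only 1.
Row 3, column 6 is narrowed to {1, 2, 3}.
If it were 2, then row 3, column 4 would be left with no valid symbol.
If it were 3, then row 3, column 2 would be left with no valid symbol.
So row 3, column 6 must be 1.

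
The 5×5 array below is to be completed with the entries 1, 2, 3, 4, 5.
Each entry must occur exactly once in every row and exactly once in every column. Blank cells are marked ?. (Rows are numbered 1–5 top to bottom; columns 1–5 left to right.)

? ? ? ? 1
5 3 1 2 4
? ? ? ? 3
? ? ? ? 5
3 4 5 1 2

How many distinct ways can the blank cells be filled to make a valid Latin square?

Row 1, column 1: eliminating its row and column leaves {2, 4}.
Row 1, column 2: eliminating its row and column leaves {2, 5}.
Row 1, column 3: eliminating its row and column leaves {2, 3, 4}.
Row 1, column 4: eliminating its row and column leaves {3, 4, 5}.
Row 3, column 1: eliminating its row and column leaves {1, 2, 4}.
Row 3, column 2: eliminating its row and column leaves {1, 2, 5}.
Row 3, column 3: eliminating its row and column leaves {2, 4}.
Row 3, column 4: eliminating its row and column leaves {4, 5}.
Row 4, column 1: eliminating its row and column leaves {1, 2, 4}.
Row 4, column 2: eliminating its row and column leaves {1, 2}.
Row 4, column 3: eliminating its row and column leaves {2, 3, 4}.
Row 4, column 4: eliminating its row and column leaves {3, 4}.
Enumerating the assignments across these blanks that avoid any row or column repeat gives 6 completions.

6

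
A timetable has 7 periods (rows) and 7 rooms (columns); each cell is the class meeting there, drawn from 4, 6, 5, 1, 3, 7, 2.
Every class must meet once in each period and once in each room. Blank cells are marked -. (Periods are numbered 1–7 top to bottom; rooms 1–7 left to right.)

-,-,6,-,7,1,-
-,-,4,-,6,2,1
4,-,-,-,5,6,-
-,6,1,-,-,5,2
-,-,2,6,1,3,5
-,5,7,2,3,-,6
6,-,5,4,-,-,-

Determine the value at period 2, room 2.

7

Period 3, room 3: period 3 has {4, 6, 5} and room 3 has {4, 6, 5, 1, 7, 2}, leaving only 3.
Period 3, room 7: period 3 has {4, 6, 5, 3} and room 7 has {6, 5, 1, 2}, leaving only 7.
Period 3, room 4: period 3 has {4, 6, 5, 3, 7} and room 4 has {4, 6, 2}, leaving only 1.
Period 3, room 2: period 3 has {4, 6, 5, 1, 3, 7} and room 2 has {6, 5}, leaving only 2.
Period 4, room 5: period 4 has {6, 5, 1, 2} and room 5 has {6, 5, 1, 3, 7}, leaving only 4.
Period 5, room 1: period 5 has {6, 5, 1, 3, 2} and room 1 has {4, 6}, leaving only 7.
Period 4, room 1: period 4 has {4, 6, 5, 1, 2} and room 1 has {4, 6, 7}, leaving only 3.
Period 2, room 1: period 2 has {4, 6, 1, 2} and room 1 has {4, 6, 3, 7}, leaving only 5.
Period 1, room 1: period 1 has {6, 1, 7} and room 1 has {4, 6, 5, 3, 7}, leaving only 2.
Period 4, room 4: period 4 has {4, 6, 5, 1, 3, 2} and room 4 has {4, 6, 1, 2}, leaving only 7.
Period 2, room 4: period 2 has {4, 6, 5, 1, 2} and room 4 has {4, 6, 1, 7, 2}, leaving only 3.
Period 2 already has {4, 6, 5, 1, 3, 2} and room 2 already has {6, 5, 2}, so period 2, room 2 must be 7.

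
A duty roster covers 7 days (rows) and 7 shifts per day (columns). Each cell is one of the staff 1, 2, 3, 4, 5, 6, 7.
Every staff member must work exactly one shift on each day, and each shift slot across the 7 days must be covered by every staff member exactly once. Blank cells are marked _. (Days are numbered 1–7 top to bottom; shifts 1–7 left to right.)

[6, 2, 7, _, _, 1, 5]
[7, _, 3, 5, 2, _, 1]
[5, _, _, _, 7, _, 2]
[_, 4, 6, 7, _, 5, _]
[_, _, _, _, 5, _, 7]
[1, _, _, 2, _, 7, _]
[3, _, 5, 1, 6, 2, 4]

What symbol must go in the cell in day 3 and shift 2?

3

Day 2, shift 2: day 2 has {1, 2, 3, 5, 7} and shift 2 has {2, 4}, leaving only 6.
Day 2, shift 6: day 2 has {1, 2, 3, 5, 6, 7} and shift 6 has {1, 2, 5, 7}, leaving only 4.
Day 4, shift 1: day 4 has {4, 5, 6, 7} and shift 1 has {1, 3, 5, 6, 7}, leaving only 2.
Day 4, shift 7: day 4 has {2, 4, 5, 6, 7} and shift 7 has {1, 2, 4, 5, 7}, leaving only 3.
Day 4, shift 5: day 4 has {2, 3, 4, 5, 6, 7} and shift 5 has {2, 5, 6, 7}, leaving only 1.
Day 5, shift 1: day 5 has {5, 7} and shift 1 has {1, 2, 3, 5, 6, 7}, leaving only 4.
Day 6, shift 3: day 6 has {1, 2, 7} and shift 3 has {3, 5, 6, 7}, leaving only 4.
Day 3, shift 3: day 3 has {2, 5, 7} and shift 3 has {3, 4, 5, 6, 7}, leaving only 1.
Day 3 already has {1, 2, 5, 7} and shift 2 already has {2, 4, 6}, so day 3, shift 2 must be 3.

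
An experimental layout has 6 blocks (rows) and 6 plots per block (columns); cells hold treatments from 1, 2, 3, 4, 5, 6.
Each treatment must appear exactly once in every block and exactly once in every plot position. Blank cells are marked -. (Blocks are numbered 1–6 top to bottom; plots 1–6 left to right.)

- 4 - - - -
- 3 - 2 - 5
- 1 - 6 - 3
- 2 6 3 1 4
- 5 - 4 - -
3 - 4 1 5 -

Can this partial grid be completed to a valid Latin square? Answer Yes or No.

No block or plot among the givens repeats a symbol, and propagating forced cells runs into no contradiction.
One valid completion exists (for instance, 6 4 2 5 3 1 / 4 3 1 2 6 5 / 2 1 5 6 4 3 / 5 2 6 3 1 4 / 1 5 3 4 2 6 / 3 6 4 1 5 2).

Yes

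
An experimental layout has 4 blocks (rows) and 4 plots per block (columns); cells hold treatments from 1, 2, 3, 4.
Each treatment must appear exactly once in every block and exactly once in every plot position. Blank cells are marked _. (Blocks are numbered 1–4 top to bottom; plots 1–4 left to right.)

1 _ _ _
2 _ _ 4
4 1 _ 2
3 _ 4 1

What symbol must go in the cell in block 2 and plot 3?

1

Block 1, plot 4: block 1 has {1} and plot 4 has {1, 2, 4}, leaving only 3.
Block 1, plot 3: block 1 has {1, 3} and plot 3 has {4}, leaving only 2.
Block 1, plot 2: block 1 has {1, 2, 3} and plot 2 has {1}, leaving only 4.
Block 2, plot 2: block 2 has {2, 4} and plot 2 has {1, 4}, leaving only 3.
Block 2 already has {2, 3, 4} and plot 3 already has {2, 4}, so block 2, plot 3 must be 1.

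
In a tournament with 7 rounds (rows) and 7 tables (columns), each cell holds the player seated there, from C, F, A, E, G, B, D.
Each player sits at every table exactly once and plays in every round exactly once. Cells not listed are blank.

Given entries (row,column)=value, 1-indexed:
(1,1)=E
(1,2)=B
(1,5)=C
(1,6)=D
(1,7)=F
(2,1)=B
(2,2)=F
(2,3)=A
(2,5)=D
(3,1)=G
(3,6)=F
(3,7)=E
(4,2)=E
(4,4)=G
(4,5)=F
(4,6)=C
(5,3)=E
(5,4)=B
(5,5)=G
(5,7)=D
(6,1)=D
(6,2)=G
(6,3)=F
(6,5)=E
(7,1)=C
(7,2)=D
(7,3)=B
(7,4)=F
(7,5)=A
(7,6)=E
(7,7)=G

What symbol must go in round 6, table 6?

B

Round 1, table 3: round 1 has {C, F, E, B, D} and table 3 has {F, A, E, B}, leaving only G.
Round 1, table 4: round 1 has {C, F, E, G, B, D} and table 4 has {F, G, B}, leaving only A.
Round 2, table 6: round 2 has {F, A, B, D} and table 6 has {C, F, E, D}, leaving only G.
Round 2, table 7: round 2 has {F, A, G, B, D} and table 7 has {F, E, G, D}, leaving only C.
Round 2, table 4: round 2 has {C, F, A, G, B, D} and table 4 has {F, A, G, B}, leaving only E.
Round 3, table 5: round 3 has {F, E, G} and table 5 has {C, F, A, E, G, D}, leaving only B.
Round 4, table 1: round 4 has {C, F, E, G} and table 1 has {C, E, G, B, D}, leaving only A.
Round 4, table 3: round 4 has {C, F, A, E, G} and table 3 has {F, A, E, G, B}, leaving only D.
Round 3, table 3: round 3 has {F, E, G, B} and table 3 has {F, A, E, G, B, D}, leaving only C.
Round 3, table 2: round 3 has {C, F, E, G, B} and table 2 has {F, E, G, B, D}, leaving only A.
Round 3, table 4: round 3 has {C, F, A, E, G, B} and table 4 has {F, A, E, G, B}, leaving only D.
Round 4, table 7: round 4 has {C, F, A, E, G, D} and table 7 has {C, F, E, G, D}, leaving only B.
Round 5, table 1: round 5 has {E, G, B, D} and table 1 has {C, A, E, G, B, D}, leaving only F.
Round 5, table 2: round 5 has {F, E, G, B, D} and table 2 has {F, A, E, G, B, D}, leaving only C.
Round 5, table 6: round 5 has {C, F, E, G, B, D} and table 6 has {C, F, E, G, D}, leaving only A.
Round 6 already has {F, E, G, D} and table 6 already has {C, F, A, E, G, D}, so round 6, table 6 must be B.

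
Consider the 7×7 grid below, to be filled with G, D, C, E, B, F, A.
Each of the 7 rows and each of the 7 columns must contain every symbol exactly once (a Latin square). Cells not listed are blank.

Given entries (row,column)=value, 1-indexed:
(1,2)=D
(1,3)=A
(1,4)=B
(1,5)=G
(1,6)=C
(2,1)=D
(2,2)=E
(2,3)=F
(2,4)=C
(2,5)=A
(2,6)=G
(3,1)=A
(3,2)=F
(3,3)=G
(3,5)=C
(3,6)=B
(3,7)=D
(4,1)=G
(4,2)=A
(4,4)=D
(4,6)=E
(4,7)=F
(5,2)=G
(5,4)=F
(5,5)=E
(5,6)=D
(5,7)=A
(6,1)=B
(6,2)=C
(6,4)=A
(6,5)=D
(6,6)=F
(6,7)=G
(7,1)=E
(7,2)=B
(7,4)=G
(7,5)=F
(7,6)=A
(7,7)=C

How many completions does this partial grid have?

Row 1, column 1: eliminating its row and column leaves {F}.
Row 1, column 7: eliminating its row and column leaves {E}.
Row 2, column 7: eliminating its row and column leaves {B}.
Row 3, column 4: eliminating its row and column leaves {E}.
Row 4, column 3: eliminating its row and column leaves {C, B}.
Row 4, column 5: eliminating its row and column leaves {B}.
Row 5, column 1: eliminating its row and column leaves {C}.
Row 5, column 3: eliminating its row and column leaves {C, B}.
Row 6, column 3: eliminating its row and column leaves {E}.
Row 7, column 3: eliminating its row and column leaves {D}.
Only one assignment across all blanks avoids any row or column repeat, giving 1 completion.

1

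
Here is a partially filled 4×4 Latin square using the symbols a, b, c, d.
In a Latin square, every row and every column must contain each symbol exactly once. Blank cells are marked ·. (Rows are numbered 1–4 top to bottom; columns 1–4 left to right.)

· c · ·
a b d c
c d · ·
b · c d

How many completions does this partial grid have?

2

Row 1, column 1: eliminating its row and column leaves {d}.
Row 1, column 3: eliminating its row and column leaves {a, b}.
Row 1, column 4: eliminating its row and column leaves {a, b}.
Row 3, column 3: eliminating its row and column leaves {a, b}.
Row 3, column 4: eliminating its row and column leaves {a, b}.
Row 4, column 2: eliminating its row and column leaves {a}.
Enumerating the assignments across these blanks that avoid any row or column repeat gives 2 completions.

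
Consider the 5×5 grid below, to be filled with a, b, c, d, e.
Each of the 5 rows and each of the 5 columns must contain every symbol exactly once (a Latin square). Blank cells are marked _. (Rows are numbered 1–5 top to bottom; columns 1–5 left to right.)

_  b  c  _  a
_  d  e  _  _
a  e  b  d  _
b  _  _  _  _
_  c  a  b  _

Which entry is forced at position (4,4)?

c

Row 1, column 4: row 1 has {a, b, c} and column 4 has {b, d}, leaving only e.
Row 1, column 1: row 1 has {a, b, c, e} and column 1 has {a, b}, leaving only d.
Row 2, column 1: row 2 has {d, e} and column 1 has {a, b, d}, leaving only c.
Row 2, column 4: row 2 has {c, d, e} and column 4 has {b, d, e}, leaving only a.
Row 4 already has {b} and column 4 already has {a, b, d, e}, so row 4, column 4 must be c.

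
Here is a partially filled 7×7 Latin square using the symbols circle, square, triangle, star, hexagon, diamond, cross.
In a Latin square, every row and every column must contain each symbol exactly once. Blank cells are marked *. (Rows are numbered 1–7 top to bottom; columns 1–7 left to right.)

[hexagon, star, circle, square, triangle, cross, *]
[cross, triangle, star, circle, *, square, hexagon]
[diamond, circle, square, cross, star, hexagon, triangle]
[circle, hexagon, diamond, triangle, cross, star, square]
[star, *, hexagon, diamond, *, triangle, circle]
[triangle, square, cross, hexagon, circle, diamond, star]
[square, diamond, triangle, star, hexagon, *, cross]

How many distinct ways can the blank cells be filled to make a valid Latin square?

Row 1, column 7: eliminating its row and column leaves {diamond}.
Row 2, column 5: eliminating its row and column leaves {diamond}.
Row 5, column 2: eliminating its row and column leaves {cross}.
Row 5, column 5: eliminating its row and column leaves {square}.
Row 7, column 6: eliminating its row and column leaves {circle}.
Only one assignment across all blanks avoids any row or column repeat, giving 1 completion.

1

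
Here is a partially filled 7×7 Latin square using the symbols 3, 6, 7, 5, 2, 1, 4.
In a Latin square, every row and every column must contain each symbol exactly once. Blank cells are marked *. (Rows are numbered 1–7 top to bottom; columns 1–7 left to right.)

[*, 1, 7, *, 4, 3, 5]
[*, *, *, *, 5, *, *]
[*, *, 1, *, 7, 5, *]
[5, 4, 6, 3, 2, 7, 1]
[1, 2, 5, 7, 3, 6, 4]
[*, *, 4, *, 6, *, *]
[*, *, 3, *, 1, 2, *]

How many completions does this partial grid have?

Row 1, column 1: eliminating its row and column leaves {6, 2}.
Row 1, column 4: eliminating its row and column leaves {6, 2}.
Row 2, column 1: eliminating its row and column leaves {3, 6, 7, 2, 4}.
Row 2, column 2: eliminating its row and column leaves {3, 6, 7}.
Row 2, column 3: eliminating its row and column leaves {2}.
Row 2, column 4: eliminating its row and column leaves {6, 2, 1, 4}.
Row 2, column 6: eliminating its row and column leaves {1, 4}.
Row 2, column 7: eliminating its row and column leaves {3, 6, 7, 2}.
Row 3, column 1: eliminating its row and column leaves {3, 6, 2, 4}.
Row 3, column 2: eliminating its row and column leaves {3, 6}.
Row 3, column 4: eliminating its row and column leaves {6, 2, 4}.
Row 3, column 7: eliminating its row and column leaves {3, 6, 2}.
Row 6, column 1: eliminating its row and column leaves {3, 7, 2}.
Row 6, column 2: eliminating its row and column leaves {3, 7, 5}.
Row 6, column 4: eliminating its row and column leaves {5, 2, 1}.
Row 6, column 6: eliminating its row and column leaves {1}.
Row 6, column 7: eliminating its row and column leaves {3, 7, 2}.
Row 7, column 1: eliminating its row and column leaves {6, 7, 4}.
Row 7, column 2: eliminating its row and column leaves {6, 7, 5}.
Row 7, column 4: eliminating its row and column leaves {6, 5, 4}.
Row 7, column 7: eliminating its row and column leaves {6, 7}.
Enumerating the assignments across these blanks that avoid any row or column repeat gives 13 completions.

13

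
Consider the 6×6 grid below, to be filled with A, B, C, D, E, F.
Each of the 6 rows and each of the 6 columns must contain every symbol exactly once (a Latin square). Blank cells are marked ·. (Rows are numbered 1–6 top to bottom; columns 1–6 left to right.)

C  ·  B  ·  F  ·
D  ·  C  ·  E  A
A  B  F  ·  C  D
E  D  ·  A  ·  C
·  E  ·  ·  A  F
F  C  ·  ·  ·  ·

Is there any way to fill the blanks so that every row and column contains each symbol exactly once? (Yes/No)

Row 4, column 3: row 4 together with column 3 already contain {A, B, C, D, E, F} — every symbol — so nothing can go there. The grid has no valid completion.

No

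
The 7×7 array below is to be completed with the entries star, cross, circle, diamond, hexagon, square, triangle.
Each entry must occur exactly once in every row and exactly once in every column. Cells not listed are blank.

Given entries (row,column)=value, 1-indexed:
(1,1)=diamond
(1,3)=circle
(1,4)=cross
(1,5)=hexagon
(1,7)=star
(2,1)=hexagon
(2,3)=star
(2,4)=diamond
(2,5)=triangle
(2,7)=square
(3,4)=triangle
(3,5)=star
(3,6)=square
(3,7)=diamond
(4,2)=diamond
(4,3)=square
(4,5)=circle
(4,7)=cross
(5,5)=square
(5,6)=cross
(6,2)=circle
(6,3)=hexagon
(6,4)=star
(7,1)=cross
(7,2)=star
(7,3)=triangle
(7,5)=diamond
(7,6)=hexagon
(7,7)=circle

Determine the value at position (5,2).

Row 1, column 6: row 1 has {star, cross, circle, diamond, hexagon} and column 6 has {cross, hexagon, square}, leaving only triangle.
Row 1, column 2: row 1 has {star, cross, circle, diamond, hexagon, triangle} and column 2 has {star, circle, diamond}, leaving only square.
Row 2, column 2: row 2 has {star, diamond, hexagon, square, triangle} and column 2 has {star, circle, diamond, square}, leaving only cross.
Row 2, column 6: row 2 has {star, cross, diamond, hexagon, square, triangle} and column 6 has {cross, hexagon, square, triangle}, leaving only circle.
Row 3, column 1: row 3 has {star, diamond, square, triangle} and column 1 has {cross, diamond, hexagon}, leaving only circle.
Row 3, column 2: row 3 has {star, circle, diamond, square, triangle} and column 2 has {star, cross, circle, diamond, square}, leaving only hexagon.
Row 5 already has {cross, square} and column 2 already has {star, cross, circle, diamond, hexagon, square}, so row 5, column 2 must be triangle.

triangle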